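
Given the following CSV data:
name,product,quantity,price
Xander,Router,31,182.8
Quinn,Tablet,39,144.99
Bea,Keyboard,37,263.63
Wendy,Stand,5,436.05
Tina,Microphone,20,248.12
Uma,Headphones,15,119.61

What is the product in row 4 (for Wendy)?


Row 4: Wendy
Column 'product' = Stand

ANSWER: Stand


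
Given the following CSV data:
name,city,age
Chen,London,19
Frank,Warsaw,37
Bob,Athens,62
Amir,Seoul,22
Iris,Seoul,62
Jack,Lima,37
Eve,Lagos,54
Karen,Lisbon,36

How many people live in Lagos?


Scanning city column for 'Lagos':
  Row 7: Eve -> MATCH
Total matches: 1

ANSWER: 1


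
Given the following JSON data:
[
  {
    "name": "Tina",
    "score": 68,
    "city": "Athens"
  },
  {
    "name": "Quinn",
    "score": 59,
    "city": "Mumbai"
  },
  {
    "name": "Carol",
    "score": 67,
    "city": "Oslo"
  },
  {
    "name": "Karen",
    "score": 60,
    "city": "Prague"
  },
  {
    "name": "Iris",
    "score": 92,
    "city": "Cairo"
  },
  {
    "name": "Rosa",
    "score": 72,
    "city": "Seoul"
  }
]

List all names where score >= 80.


Filtering records where score >= 80:
  Tina (score=68) -> no
  Quinn (score=59) -> no
  Carol (score=67) -> no
  Karen (score=60) -> no
  Iris (score=92) -> YES
  Rosa (score=72) -> no


ANSWER: Iris


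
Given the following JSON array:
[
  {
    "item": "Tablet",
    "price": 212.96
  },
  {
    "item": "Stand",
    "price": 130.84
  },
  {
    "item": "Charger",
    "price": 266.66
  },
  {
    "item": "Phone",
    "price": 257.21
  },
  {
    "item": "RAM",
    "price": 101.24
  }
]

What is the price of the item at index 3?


Array index 3 -> Phone
price = 257.21

ANSWER: 257.21


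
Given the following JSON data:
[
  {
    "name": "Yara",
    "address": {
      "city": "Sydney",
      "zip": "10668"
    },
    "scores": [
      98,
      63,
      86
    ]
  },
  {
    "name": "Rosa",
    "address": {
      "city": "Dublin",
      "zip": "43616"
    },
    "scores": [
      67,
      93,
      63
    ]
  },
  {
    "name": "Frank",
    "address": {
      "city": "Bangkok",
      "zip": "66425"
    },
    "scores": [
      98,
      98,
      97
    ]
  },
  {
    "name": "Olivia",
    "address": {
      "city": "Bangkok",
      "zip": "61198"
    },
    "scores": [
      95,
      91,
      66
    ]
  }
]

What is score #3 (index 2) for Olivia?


Path: records[3].scores[2]
Value: 66

ANSWER: 66


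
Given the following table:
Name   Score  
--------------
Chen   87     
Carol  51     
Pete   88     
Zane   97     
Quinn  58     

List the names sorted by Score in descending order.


Sorting by Score (descending):
  Zane: 97
  Pete: 88
  Chen: 87
  Quinn: 58
  Carol: 51


ANSWER: Zane, Pete, Chen, Quinn, Carol


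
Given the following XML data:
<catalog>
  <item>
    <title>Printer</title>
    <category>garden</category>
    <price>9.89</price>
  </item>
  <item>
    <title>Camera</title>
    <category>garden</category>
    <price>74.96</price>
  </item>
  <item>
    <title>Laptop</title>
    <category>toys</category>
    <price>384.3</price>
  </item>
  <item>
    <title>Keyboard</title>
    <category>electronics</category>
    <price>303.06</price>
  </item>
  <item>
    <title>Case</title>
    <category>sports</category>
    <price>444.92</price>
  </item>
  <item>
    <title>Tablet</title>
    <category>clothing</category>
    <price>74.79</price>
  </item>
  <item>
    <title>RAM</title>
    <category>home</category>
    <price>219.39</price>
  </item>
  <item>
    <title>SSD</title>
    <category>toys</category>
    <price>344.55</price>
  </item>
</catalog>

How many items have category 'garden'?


Scanning <item> elements for <category>garden</category>:
  Item 1: Printer -> MATCH
  Item 2: Camera -> MATCH
Count: 2

ANSWER: 2


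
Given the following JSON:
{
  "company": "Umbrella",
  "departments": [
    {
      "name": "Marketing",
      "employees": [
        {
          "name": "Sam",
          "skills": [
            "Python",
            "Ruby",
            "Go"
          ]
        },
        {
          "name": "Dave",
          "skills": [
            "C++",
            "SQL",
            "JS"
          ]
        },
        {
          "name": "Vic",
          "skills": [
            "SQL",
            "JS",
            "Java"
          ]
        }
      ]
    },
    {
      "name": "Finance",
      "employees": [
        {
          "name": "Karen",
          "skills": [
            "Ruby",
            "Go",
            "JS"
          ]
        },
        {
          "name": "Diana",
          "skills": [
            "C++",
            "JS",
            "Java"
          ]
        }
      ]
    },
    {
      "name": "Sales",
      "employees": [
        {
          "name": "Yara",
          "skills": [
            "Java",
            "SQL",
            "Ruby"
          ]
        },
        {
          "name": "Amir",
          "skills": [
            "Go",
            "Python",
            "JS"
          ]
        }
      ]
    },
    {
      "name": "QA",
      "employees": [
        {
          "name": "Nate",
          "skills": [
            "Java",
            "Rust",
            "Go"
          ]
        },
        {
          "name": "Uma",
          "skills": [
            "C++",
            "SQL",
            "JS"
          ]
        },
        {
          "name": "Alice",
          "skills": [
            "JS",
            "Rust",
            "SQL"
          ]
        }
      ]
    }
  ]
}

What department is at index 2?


Path: departments[2].name
Value: Sales

ANSWER: Sales


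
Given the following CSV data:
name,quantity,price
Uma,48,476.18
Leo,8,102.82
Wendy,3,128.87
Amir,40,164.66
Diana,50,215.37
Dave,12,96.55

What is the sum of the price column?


Values in 'price' column:
  Row 1: 476.18
  Row 2: 102.82
  Row 3: 128.87
  Row 4: 164.66
  Row 5: 215.37
  Row 6: 96.55
Sum = 476.18 + 102.82 + 128.87 + 164.66 + 215.37 + 96.55 = 1184.45

ANSWER: 1184.45


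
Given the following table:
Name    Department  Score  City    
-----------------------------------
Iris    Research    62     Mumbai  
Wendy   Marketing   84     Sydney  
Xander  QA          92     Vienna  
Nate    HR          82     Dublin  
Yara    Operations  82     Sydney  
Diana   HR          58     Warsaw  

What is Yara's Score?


Row 5: Yara
Score = 82

ANSWER: 82


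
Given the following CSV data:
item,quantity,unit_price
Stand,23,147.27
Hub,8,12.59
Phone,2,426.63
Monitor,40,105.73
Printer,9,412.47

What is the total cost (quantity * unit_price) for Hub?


Row: Hub
quantity = 8
unit_price = 12.59
total = 8 * 12.59 = 100.72

ANSWER: 100.72


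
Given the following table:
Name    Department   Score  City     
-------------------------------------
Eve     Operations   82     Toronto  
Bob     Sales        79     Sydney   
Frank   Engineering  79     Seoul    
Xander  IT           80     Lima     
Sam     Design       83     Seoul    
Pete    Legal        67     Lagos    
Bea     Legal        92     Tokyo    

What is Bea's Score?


Row 7: Bea
Score = 92

ANSWER: 92


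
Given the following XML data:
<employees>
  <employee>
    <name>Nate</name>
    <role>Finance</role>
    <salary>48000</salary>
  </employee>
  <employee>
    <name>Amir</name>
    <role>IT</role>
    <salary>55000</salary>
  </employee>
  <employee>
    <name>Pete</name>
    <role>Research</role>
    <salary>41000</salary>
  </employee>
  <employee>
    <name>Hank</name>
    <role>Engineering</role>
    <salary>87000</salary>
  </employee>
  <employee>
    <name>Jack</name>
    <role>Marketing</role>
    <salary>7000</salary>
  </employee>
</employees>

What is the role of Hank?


Searching for <employee> with <name>Hank</name>
Found at position 4
<role>Engineering</role>

ANSWER: Engineering


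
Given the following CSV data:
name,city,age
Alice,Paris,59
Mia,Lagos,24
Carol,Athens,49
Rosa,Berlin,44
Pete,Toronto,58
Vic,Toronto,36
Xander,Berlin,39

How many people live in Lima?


Scanning city column for 'Lima':
Total matches: 0

ANSWER: 0


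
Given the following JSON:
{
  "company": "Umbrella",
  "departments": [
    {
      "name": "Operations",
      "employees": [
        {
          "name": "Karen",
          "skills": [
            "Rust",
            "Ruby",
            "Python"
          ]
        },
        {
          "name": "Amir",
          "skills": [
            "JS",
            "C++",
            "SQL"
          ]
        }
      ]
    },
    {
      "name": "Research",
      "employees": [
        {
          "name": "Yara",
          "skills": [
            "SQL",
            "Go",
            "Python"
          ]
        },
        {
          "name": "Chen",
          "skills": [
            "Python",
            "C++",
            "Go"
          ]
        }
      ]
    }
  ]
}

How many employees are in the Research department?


Path: departments[1].employees
Count: 2

ANSWER: 2


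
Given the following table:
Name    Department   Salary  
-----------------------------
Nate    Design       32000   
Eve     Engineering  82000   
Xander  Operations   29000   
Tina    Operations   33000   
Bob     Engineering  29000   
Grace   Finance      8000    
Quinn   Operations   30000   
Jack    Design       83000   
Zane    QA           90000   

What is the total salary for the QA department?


QA department members:
  Zane: 90000
Total = 90000 = 90000

ANSWER: 90000


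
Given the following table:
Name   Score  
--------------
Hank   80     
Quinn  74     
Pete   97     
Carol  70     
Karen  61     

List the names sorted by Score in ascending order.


Sorting by Score (ascending):
  Karen: 61
  Carol: 70
  Quinn: 74
  Hank: 80
  Pete: 97


ANSWER: Karen, Carol, Quinn, Hank, Pete


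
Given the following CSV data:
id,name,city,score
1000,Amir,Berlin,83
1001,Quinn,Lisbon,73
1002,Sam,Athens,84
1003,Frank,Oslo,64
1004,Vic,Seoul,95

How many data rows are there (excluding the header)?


Counting rows (excluding header):
Header: id,name,city,score
Data rows: 5

ANSWER: 5


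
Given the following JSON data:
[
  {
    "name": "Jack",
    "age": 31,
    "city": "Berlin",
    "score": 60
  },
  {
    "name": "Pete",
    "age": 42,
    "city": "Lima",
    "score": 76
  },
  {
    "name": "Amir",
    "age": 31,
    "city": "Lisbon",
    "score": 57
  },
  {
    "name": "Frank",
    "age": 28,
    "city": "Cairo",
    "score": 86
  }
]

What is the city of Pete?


Looking up record where name = Pete
Record index: 1
Field 'city' = Lima

ANSWER: Lima


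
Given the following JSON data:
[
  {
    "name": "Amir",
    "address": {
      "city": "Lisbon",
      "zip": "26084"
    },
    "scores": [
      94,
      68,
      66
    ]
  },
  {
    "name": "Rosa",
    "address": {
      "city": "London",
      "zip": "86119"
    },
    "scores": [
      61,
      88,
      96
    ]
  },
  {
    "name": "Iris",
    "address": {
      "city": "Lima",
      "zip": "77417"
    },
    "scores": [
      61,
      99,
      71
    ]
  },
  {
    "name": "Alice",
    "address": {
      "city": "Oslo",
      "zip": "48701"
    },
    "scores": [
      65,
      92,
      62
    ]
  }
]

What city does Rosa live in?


Path: records[1].address.city
Value: London

ANSWER: London


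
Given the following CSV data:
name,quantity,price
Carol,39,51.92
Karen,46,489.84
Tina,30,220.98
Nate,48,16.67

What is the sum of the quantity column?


Values in 'quantity' column:
  Row 1: 39
  Row 2: 46
  Row 3: 30
  Row 4: 48
Sum = 39 + 46 + 30 + 48 = 163

ANSWER: 163


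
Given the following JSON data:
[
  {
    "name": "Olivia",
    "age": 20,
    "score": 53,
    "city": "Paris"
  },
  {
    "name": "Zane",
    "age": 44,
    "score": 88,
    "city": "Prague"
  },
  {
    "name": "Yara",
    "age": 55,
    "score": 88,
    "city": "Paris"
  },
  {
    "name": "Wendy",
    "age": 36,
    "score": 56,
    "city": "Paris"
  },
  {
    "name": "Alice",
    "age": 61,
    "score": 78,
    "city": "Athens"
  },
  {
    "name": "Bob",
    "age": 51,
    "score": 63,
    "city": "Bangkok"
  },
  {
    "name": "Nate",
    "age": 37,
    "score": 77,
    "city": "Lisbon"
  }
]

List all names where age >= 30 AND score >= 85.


Checking both conditions:
  Olivia (age=20, score=53) -> no
  Zane (age=44, score=88) -> YES
  Yara (age=55, score=88) -> YES
  Wendy (age=36, score=56) -> no
  Alice (age=61, score=78) -> no
  Bob (age=51, score=63) -> no
  Nate (age=37, score=77) -> no


ANSWER: Zane, Yara


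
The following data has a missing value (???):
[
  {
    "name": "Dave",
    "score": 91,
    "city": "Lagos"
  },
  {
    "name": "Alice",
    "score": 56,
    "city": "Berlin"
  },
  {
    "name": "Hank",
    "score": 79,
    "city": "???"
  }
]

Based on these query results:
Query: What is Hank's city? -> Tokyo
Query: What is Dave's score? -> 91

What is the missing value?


The missing value is Hank's city
From query: Hank's city = Tokyo

ANSWER: Tokyo


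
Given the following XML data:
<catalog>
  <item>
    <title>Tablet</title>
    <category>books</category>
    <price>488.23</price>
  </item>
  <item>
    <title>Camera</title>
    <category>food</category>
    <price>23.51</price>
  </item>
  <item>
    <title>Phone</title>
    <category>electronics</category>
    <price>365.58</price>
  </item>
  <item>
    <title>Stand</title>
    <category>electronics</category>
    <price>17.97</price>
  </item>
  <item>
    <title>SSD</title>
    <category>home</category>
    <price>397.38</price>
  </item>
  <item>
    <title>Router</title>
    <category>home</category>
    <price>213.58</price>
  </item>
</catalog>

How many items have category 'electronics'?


Scanning <item> elements for <category>electronics</category>:
  Item 3: Phone -> MATCH
  Item 4: Stand -> MATCH
Count: 2

ANSWER: 2


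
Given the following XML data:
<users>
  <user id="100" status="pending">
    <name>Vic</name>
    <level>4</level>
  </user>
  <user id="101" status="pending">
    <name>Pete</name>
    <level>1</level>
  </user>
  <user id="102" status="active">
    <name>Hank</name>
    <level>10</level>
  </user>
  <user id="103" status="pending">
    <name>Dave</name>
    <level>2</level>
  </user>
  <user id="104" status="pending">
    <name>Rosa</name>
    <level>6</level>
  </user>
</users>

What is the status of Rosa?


Finding user with name = Rosa
user id="104" status="pending"

ANSWER: pending


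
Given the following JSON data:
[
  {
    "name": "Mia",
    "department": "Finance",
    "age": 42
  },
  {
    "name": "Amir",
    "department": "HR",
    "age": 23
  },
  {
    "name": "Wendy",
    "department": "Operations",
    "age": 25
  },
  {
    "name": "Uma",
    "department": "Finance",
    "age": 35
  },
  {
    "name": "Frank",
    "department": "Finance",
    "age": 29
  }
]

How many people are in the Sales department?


Scanning records for department = Sales
  No matches found
Count: 0

ANSWER: 0


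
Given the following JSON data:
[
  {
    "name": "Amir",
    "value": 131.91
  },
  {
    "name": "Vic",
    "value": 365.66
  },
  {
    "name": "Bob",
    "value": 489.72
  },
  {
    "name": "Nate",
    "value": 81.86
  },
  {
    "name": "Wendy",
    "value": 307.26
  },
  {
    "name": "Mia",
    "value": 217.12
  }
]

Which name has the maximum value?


Comparing values:
  Amir: 131.91
  Vic: 365.66
  Bob: 489.72
  Nate: 81.86
  Wendy: 307.26
  Mia: 217.12
Maximum: Bob (489.72)

ANSWER: Bob


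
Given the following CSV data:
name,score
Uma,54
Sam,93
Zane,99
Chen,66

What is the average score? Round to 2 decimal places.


Scores: 54, 93, 99, 66
Sum = 312
Count = 4
Average = 312 / 4 = 78.00

ANSWER: 78.00


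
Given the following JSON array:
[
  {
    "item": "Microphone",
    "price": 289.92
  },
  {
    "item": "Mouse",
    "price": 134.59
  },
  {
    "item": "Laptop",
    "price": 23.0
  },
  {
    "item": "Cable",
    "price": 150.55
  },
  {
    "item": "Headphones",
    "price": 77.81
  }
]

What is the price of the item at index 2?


Array index 2 -> Laptop
price = 23.0

ANSWER: 23.0


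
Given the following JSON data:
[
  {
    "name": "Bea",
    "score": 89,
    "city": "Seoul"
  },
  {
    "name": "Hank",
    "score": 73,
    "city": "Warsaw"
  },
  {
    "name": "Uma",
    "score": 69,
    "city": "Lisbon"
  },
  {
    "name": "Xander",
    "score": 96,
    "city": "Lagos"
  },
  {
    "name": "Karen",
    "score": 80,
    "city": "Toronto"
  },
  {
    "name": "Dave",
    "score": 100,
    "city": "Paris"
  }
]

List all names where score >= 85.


Filtering records where score >= 85:
  Bea (score=89) -> YES
  Hank (score=73) -> no
  Uma (score=69) -> no
  Xander (score=96) -> YES
  Karen (score=80) -> no
  Dave (score=100) -> YES


ANSWER: Bea, Xander, Dave


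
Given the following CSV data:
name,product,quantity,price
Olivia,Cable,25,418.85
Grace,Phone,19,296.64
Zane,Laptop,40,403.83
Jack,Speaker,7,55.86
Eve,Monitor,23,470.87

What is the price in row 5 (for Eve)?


Row 5: Eve
Column 'price' = 470.87

ANSWER: 470.87


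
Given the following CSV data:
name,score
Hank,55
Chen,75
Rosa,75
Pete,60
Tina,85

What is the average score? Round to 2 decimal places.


Scores: 55, 75, 75, 60, 85
Sum = 350
Count = 5
Average = 350 / 5 = 70.00

ANSWER: 70.00


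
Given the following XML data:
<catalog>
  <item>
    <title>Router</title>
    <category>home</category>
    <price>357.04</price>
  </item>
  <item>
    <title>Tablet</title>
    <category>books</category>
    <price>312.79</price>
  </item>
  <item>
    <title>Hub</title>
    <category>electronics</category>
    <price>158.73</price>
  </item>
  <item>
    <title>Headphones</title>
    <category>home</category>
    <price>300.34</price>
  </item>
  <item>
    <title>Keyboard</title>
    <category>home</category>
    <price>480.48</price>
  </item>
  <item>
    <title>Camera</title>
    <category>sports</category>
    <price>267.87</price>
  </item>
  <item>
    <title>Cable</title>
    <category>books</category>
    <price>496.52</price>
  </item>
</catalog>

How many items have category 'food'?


Scanning <item> elements for <category>food</category>:
Count: 0

ANSWER: 0


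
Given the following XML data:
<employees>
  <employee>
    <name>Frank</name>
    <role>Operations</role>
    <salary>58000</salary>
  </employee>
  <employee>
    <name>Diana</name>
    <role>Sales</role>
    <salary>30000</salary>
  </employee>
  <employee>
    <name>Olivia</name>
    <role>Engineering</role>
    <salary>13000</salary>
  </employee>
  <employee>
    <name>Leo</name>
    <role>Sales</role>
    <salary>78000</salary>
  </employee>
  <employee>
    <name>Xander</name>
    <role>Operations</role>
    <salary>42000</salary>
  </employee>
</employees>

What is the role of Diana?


Searching for <employee> with <name>Diana</name>
Found at position 2
<role>Sales</role>

ANSWER: Sales


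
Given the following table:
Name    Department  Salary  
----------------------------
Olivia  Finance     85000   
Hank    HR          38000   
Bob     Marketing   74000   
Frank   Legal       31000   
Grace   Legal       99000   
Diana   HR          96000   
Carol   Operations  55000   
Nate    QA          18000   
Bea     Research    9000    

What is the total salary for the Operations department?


Operations department members:
  Carol: 55000
Total = 55000 = 55000

ANSWER: 55000


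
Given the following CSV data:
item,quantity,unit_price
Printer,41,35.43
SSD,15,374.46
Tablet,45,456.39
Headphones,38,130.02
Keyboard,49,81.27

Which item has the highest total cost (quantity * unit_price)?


Computing row totals:
  Printer: 1452.63
  SSD: 5616.9
  Tablet: 20537.55
  Headphones: 4940.76
  Keyboard: 3982.23
Maximum: Tablet (20537.55)

ANSWER: Tablet


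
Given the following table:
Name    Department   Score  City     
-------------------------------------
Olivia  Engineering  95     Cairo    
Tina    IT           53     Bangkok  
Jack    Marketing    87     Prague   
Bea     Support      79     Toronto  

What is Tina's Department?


Row 2: Tina
Department = IT

ANSWER: IT


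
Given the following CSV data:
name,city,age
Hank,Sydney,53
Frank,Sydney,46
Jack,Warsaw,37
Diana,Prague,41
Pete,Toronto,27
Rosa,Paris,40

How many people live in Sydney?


Scanning city column for 'Sydney':
  Row 1: Hank -> MATCH
  Row 2: Frank -> MATCH
Total matches: 2

ANSWER: 2


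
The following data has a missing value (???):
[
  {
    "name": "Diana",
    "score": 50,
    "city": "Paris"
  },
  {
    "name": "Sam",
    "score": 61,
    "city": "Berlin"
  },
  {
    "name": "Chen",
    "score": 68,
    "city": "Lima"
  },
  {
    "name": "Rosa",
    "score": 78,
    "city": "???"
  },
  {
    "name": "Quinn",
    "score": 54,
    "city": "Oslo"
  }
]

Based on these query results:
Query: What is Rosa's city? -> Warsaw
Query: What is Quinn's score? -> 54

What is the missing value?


The missing value is Rosa's city
From query: Rosa's city = Warsaw

ANSWER: Warsaw


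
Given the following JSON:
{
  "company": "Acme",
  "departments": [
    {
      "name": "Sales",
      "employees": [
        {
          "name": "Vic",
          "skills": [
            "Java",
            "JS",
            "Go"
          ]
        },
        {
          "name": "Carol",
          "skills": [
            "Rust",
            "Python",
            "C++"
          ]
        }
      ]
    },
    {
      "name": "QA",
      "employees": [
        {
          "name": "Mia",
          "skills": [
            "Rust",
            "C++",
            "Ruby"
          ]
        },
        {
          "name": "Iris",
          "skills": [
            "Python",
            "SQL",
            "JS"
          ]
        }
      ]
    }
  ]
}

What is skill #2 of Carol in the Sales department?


Path: departments[0].employees[1].skills[1]
Value: Python

ANSWER: Python


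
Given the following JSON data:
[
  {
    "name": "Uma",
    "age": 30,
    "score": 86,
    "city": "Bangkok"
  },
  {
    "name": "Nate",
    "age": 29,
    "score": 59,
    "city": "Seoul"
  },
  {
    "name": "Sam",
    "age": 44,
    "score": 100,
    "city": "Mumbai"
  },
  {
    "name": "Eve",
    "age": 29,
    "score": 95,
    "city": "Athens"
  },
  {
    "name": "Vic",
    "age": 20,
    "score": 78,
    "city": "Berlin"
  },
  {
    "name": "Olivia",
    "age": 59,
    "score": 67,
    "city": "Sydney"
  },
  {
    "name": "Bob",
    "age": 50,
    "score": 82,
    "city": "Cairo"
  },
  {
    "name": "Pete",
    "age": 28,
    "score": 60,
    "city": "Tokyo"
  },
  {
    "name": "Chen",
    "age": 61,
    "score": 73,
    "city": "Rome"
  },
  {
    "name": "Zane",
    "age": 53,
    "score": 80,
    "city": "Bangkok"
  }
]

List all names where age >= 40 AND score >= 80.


Checking both conditions:
  Uma (age=30, score=86) -> no
  Nate (age=29, score=59) -> no
  Sam (age=44, score=100) -> YES
  Eve (age=29, score=95) -> no
  Vic (age=20, score=78) -> no
  Olivia (age=59, score=67) -> no
  Bob (age=50, score=82) -> YES
  Pete (age=28, score=60) -> no
  Chen (age=61, score=73) -> no
  Zane (age=53, score=80) -> YES


ANSWER: Sam, Bob, Zane


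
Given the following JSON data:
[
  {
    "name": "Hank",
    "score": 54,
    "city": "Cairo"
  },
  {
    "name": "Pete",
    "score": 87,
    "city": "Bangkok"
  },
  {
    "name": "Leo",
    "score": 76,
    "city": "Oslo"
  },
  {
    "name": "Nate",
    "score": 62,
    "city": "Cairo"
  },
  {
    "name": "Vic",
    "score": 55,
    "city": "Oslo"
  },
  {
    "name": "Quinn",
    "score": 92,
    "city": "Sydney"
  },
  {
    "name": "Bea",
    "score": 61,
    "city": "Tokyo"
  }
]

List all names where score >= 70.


Filtering records where score >= 70:
  Hank (score=54) -> no
  Pete (score=87) -> YES
  Leo (score=76) -> YES
  Nate (score=62) -> no
  Vic (score=55) -> no
  Quinn (score=92) -> YES
  Bea (score=61) -> no


ANSWER: Pete, Leo, Quinn


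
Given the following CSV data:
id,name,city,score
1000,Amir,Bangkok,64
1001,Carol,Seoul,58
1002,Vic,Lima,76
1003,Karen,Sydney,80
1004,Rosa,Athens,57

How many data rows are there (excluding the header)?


Counting rows (excluding header):
Header: id,name,city,score
Data rows: 5

ANSWER: 5


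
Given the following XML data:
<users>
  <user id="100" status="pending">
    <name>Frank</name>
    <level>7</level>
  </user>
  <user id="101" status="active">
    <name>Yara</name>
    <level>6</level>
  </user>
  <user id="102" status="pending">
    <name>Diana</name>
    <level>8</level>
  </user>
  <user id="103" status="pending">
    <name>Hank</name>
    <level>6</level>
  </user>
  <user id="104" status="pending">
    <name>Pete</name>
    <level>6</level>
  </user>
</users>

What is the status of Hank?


Finding user with name = Hank
user id="103" status="pending"

ANSWER: pending


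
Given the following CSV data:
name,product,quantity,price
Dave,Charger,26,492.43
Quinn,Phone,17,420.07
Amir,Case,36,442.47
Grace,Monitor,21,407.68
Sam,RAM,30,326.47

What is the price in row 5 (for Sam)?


Row 5: Sam
Column 'price' = 326.47

ANSWER: 326.47


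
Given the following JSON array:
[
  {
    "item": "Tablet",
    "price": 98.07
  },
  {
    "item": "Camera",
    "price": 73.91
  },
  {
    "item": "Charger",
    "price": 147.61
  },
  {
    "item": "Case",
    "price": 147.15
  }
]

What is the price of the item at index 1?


Array index 1 -> Camera
price = 73.91

ANSWER: 73.91


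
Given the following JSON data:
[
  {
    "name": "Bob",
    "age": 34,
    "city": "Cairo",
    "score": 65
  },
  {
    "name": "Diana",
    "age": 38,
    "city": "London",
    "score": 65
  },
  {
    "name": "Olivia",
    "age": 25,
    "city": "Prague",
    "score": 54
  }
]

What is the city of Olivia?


Looking up record where name = Olivia
Record index: 2
Field 'city' = Prague

ANSWER: Prague


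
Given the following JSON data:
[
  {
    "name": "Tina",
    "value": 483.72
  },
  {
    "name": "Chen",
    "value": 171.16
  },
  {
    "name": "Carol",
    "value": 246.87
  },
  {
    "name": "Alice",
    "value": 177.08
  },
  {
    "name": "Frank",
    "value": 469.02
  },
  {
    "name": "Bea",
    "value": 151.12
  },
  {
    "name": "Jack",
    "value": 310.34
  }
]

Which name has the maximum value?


Comparing values:
  Tina: 483.72
  Chen: 171.16
  Carol: 246.87
  Alice: 177.08
  Frank: 469.02
  Bea: 151.12
  Jack: 310.34
Maximum: Tina (483.72)

ANSWER: Tina


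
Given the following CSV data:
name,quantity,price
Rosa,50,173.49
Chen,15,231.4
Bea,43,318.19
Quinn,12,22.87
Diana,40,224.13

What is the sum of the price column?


Values in 'price' column:
  Row 1: 173.49
  Row 2: 231.4
  Row 3: 318.19
  Row 4: 22.87
  Row 5: 224.13
Sum = 173.49 + 231.4 + 318.19 + 22.87 + 224.13 = 970.08

ANSWER: 970.08


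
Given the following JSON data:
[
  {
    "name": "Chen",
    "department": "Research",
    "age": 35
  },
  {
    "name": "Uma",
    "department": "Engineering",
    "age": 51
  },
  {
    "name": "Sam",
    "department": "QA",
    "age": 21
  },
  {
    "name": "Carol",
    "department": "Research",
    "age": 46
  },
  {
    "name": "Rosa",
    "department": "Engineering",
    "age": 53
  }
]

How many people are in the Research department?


Scanning records for department = Research
  Record 0: Chen
  Record 3: Carol
Count: 2

ANSWER: 2


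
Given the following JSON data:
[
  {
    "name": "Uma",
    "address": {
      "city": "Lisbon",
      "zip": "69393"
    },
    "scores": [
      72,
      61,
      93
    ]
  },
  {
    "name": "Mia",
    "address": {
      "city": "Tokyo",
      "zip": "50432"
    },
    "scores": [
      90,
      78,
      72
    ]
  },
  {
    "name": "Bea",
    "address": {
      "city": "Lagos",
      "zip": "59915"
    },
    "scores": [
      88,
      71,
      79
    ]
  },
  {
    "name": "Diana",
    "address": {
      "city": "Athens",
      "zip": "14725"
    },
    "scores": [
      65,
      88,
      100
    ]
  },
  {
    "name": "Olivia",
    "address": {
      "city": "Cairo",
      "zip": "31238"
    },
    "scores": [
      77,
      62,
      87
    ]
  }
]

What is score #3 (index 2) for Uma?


Path: records[0].scores[2]
Value: 93

ANSWER: 93


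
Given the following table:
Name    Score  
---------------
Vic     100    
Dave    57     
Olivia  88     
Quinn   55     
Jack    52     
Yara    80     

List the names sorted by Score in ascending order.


Sorting by Score (ascending):
  Jack: 52
  Quinn: 55
  Dave: 57
  Yara: 80
  Olivia: 88
  Vic: 100


ANSWER: Jack, Quinn, Dave, Yara, Olivia, Vic


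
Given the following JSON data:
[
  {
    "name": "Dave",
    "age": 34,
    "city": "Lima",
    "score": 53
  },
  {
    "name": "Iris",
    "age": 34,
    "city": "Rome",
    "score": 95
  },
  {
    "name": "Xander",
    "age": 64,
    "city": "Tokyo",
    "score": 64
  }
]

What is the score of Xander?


Looking up record where name = Xander
Record index: 2
Field 'score' = 64

ANSWER: 64


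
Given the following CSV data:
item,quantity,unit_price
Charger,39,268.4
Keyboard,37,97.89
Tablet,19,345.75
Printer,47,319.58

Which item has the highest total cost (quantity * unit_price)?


Computing row totals:
  Charger: 10467.6
  Keyboard: 3621.93
  Tablet: 6569.25
  Printer: 15020.26
Maximum: Printer (15020.26)

ANSWER: Printer


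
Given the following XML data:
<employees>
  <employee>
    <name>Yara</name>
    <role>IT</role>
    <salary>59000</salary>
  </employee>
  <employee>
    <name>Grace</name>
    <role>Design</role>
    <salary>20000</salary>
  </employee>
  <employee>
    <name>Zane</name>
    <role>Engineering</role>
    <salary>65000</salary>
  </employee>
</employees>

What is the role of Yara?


Searching for <employee> with <name>Yara</name>
Found at position 1
<role>IT</role>

ANSWER: IT


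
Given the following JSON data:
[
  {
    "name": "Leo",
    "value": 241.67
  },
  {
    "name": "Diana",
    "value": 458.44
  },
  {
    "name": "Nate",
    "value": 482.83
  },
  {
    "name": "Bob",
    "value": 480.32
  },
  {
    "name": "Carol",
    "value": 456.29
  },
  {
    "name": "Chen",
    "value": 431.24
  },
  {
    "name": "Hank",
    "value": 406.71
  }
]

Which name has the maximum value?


Comparing values:
  Leo: 241.67
  Diana: 458.44
  Nate: 482.83
  Bob: 480.32
  Carol: 456.29
  Chen: 431.24
  Hank: 406.71
Maximum: Nate (482.83)

ANSWER: Nate


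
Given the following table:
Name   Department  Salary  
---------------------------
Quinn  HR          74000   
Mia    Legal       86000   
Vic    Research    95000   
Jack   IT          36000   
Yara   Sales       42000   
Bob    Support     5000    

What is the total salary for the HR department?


HR department members:
  Quinn: 74000
Total = 74000 = 74000

ANSWER: 74000


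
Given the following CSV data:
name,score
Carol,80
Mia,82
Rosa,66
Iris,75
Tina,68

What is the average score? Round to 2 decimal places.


Scores: 80, 82, 66, 75, 68
Sum = 371
Count = 5
Average = 371 / 5 = 74.20

ANSWER: 74.20


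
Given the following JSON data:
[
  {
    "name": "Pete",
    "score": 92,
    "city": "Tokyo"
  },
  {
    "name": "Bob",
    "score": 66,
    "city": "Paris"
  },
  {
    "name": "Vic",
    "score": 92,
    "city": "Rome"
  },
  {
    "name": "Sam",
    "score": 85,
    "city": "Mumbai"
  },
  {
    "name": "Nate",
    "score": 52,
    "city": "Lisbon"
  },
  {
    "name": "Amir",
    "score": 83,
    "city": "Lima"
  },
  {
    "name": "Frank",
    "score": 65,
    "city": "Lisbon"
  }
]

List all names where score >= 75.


Filtering records where score >= 75:
  Pete (score=92) -> YES
  Bob (score=66) -> no
  Vic (score=92) -> YES
  Sam (score=85) -> YES
  Nate (score=52) -> no
  Amir (score=83) -> YES
  Frank (score=65) -> no


ANSWER: Pete, Vic, Sam, Amir


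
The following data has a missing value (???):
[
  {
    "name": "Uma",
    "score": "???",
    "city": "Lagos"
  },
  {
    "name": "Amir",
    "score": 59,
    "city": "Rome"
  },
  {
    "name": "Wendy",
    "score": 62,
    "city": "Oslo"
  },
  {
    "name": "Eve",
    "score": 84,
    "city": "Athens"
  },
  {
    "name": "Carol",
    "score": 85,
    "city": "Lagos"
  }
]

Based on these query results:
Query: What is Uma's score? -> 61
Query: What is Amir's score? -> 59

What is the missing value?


The missing value is Uma's score
From query: Uma's score = 61

ANSWER: 61


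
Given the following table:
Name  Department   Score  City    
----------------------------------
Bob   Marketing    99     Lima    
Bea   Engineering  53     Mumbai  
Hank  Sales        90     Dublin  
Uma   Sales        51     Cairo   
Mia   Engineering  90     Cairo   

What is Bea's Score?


Row 2: Bea
Score = 53

ANSWER: 53


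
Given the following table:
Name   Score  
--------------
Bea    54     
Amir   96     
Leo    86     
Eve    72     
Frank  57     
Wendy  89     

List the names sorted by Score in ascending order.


Sorting by Score (ascending):
  Bea: 54
  Frank: 57
  Eve: 72
  Leo: 86
  Wendy: 89
  Amir: 96


ANSWER: Bea, Frank, Eve, Leo, Wendy, Amir


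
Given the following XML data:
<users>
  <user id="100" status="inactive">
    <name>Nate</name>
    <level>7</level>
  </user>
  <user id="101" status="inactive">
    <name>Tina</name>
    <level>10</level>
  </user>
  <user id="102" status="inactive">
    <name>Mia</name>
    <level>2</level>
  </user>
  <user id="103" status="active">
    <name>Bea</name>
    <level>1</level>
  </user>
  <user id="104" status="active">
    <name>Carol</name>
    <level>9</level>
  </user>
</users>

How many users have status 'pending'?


Counting users with status='pending':
Count: 0

ANSWER: 0


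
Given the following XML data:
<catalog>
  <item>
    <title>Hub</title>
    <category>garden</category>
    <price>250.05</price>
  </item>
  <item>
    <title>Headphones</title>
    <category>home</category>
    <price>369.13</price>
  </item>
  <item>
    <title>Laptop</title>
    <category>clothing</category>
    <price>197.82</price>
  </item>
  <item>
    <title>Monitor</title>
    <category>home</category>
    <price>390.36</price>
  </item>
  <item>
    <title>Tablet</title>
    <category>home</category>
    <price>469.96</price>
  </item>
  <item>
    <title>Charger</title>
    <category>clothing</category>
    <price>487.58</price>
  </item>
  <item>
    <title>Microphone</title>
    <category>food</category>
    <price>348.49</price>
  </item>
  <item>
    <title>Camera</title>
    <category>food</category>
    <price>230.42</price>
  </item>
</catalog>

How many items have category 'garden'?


Scanning <item> elements for <category>garden</category>:
  Item 1: Hub -> MATCH
Count: 1

ANSWER: 1


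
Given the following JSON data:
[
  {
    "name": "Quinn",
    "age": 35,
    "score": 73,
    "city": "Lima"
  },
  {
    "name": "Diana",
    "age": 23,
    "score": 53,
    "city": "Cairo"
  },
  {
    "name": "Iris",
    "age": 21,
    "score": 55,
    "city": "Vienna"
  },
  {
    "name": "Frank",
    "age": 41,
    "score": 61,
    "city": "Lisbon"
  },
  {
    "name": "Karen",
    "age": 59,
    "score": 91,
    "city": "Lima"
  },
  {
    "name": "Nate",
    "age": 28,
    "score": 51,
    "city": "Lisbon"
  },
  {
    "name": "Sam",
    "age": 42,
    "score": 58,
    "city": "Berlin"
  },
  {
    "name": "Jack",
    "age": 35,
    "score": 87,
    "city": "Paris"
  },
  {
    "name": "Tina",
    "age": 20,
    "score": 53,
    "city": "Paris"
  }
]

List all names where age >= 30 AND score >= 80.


Checking both conditions:
  Quinn (age=35, score=73) -> no
  Diana (age=23, score=53) -> no
  Iris (age=21, score=55) -> no
  Frank (age=41, score=61) -> no
  Karen (age=59, score=91) -> YES
  Nate (age=28, score=51) -> no
  Sam (age=42, score=58) -> no
  Jack (age=35, score=87) -> YES
  Tina (age=20, score=53) -> no


ANSWER: Karen, Jack


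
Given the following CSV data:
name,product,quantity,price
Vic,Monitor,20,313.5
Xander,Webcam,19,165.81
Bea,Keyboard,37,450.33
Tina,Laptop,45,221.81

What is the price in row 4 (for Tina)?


Row 4: Tina
Column 'price' = 221.81

ANSWER: 221.81


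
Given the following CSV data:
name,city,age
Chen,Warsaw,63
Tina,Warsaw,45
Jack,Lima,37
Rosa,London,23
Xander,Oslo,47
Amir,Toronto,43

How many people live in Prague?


Scanning city column for 'Prague':
Total matches: 0

ANSWER: 0


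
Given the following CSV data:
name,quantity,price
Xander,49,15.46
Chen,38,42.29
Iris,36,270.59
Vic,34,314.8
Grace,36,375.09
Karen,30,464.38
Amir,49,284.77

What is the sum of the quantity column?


Values in 'quantity' column:
  Row 1: 49
  Row 2: 38
  Row 3: 36
  Row 4: 34
  Row 5: 36
  Row 6: 30
  Row 7: 49
Sum = 49 + 38 + 36 + 34 + 36 + 30 + 49 = 272

ANSWER: 272


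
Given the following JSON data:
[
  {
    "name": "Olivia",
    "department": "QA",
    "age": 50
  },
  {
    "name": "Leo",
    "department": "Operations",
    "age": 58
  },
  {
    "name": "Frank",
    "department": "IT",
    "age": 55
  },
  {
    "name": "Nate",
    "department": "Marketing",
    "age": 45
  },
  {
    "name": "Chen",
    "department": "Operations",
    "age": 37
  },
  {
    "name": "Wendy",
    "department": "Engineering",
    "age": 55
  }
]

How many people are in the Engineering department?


Scanning records for department = Engineering
  Record 5: Wendy
Count: 1

ANSWER: 1


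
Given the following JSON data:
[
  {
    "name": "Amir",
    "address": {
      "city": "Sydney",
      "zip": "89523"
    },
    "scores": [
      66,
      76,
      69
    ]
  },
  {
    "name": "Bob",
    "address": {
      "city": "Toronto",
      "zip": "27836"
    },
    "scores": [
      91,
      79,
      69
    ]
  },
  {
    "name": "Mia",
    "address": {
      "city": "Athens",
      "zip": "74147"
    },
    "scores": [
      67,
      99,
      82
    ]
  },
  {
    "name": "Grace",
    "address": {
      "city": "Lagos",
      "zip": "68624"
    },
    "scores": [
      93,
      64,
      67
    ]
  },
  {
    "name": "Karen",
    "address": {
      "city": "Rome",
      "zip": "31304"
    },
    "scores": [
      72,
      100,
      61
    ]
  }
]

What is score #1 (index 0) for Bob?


Path: records[1].scores[0]
Value: 91

ANSWER: 91


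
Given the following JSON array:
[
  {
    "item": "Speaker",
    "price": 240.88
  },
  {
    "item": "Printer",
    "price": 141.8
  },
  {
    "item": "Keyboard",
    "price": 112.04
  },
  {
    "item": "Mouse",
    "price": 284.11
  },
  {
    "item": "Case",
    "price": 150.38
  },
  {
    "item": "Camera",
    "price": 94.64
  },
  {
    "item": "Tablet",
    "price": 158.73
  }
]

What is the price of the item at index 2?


Array index 2 -> Keyboard
price = 112.04

ANSWER: 112.04


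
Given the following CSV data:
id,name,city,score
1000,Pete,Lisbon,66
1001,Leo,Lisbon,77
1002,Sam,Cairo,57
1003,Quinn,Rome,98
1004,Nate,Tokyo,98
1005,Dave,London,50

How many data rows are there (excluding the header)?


Counting rows (excluding header):
Header: id,name,city,score
Data rows: 6

ANSWER: 6


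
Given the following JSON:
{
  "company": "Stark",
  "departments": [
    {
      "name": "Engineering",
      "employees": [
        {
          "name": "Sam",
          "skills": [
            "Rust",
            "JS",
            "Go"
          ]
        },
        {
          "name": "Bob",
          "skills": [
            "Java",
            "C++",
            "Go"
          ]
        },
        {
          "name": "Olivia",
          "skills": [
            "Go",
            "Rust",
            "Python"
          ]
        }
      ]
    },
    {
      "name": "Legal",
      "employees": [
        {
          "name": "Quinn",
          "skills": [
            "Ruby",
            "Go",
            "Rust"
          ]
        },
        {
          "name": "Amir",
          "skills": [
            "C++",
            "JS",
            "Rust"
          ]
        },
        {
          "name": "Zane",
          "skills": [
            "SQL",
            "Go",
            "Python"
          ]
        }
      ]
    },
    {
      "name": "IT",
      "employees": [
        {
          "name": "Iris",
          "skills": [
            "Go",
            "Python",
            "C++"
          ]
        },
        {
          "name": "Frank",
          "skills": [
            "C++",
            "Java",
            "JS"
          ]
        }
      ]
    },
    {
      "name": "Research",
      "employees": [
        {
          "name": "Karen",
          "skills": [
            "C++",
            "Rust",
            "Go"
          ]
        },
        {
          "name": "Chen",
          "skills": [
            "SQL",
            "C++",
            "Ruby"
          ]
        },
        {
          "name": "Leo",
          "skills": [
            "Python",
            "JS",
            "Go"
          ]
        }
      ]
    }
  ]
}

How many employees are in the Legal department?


Path: departments[1].employees
Count: 3

ANSWER: 3
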